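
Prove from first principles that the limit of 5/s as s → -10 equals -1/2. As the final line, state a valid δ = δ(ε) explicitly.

δ = min(5, 10ε)

Let ε > 0 be given. We seek δ > 0 such that 0 < |s + 10| < δ implies |5/s + 1/2| < ε.
|5/s + 1/2| = 5·|-10 − s|/(10·|s|) = 5|s + 10|/(10|s|).
Require δ ≤ 5 so that |s| > 10 − 5 = 5, hence 10|s| > 50.
Then |5/s + 1/2| < 5|s + 10|/50, which is < ε when |s + 10| < 10ε.
Take δ = min(5, 10ε). Then 0 < |s + 10| < δ gives both |s + 10| < 5 and |s + 10| < 10ε, so |5/s + 1/2| < ε.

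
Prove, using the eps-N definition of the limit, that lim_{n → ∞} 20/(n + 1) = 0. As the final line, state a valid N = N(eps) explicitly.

N = 20/eps

Let eps > 0 be given. For n ≥ 1, |20/(n + 1) − 0| = 20/(n + 1) ≤ 20/n.
We need 20/n < eps, i.e. n > 20/eps.
Take N = 20/eps. If n > N then |20/(n + 1)| ≤ 20/n < eps.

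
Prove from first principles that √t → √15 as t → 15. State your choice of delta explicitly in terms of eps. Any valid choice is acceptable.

Let eps > 0. We want delta > 0 such that 0 < |t − 15| < delta implies |√t − √15| < eps.
Rationalise: √t − √15 = (t − 15)/(√t + √15), so |√t − √15| = |t − 15|/(√t + √15).
Restrict delta ≤ 15 so that |t − 15| < 15 forces t > 0, and then √t + √15 > √15.
Hence |√t − √15| < |t − 15|/√15, which is < eps once |t − 15| < √15·eps.
Take delta = min(15, √15·eps). If 0 < |t − 15| < delta then t > 0 and |√t − √15| < |t − 15|/√15 < eps.

delta = min(15, √15·eps)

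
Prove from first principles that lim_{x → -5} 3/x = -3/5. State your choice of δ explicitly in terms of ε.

δ = min(5/2, (25/6)ε)

Let ε > 0 be given. We seek δ > 0 such that 0 < |x + 5| < δ implies |3/x + 3/5| < ε.
|3/x + 3/5| = 3·|-5 − x|/(5·|x|) = 3|x + 5|/(5|x|).
Require δ ≤ 5/2 so that |x| > 5 − 5/2 = 5/2, hence 5|x| > 25/2.
Then |3/x + 3/5| < 3|x + 5|/(25/2), which is < ε when |x + 5| < (25/6)ε.
Take δ = min(5/2, (25/6)ε). Then 0 < |x + 5| < δ gives both |x + 5| < 5/2 and |x + 5| < (25/6)ε, so |3/x + 3/5| < ε.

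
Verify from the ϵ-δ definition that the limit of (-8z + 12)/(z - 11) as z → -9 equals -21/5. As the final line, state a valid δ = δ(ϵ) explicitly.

δ = min(10, (50/19)ϵ)

Let ϵ > 0 be given. We want δ > 0 with 0 < |z + 9| < δ ⇒ |(-8z + 12)/(z - 11) + 21/5| < ϵ.
Combining over a common denominator, (-8z + 12)/(z - 11) + 21/5 = [(-8z + 12)·(-20) − 84·(z - 11)] / [(-20)·(z - 11)] = 76(z + 9) / ((-20)(z - 11)).
So |(-8z + 12)/(z - 11) + 21/5| = 76|z + 9| / (20·|z − 11|).
Require δ ≤ 10, so |z − 11| ≥ |-20| − |z + 9| > 20 − 10 = 10.
Hence |(-8z + 12)/(z - 11) + 21/5| < 76|z + 9|/(20·10) = (19/50)|z + 9|, which is < ϵ once |z + 9| < (50/19)ϵ.
Take δ = min(10, (50/19)ϵ). Then 0 < |z + 9| < δ forces both bounds, so |(-8z + 12)/(z - 11) + 21/5| < ϵ.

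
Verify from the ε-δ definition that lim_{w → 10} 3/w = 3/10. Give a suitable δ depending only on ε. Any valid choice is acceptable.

Suppose ε > 0. We seek δ > 0 such that 0 < |w − 10| < δ implies |3/w − (3/10)| < ε.
|3/w − (3/10)| = 3·|10 − w|/(10·|w|) = 3|w − 10|/(10|w|).
Require δ ≤ 5 so that |w| > 10 − 5 = 5, hence 10|w| > 50.
Then |3/w − (3/10)| < 3|w − 10|/50, which is < ε when |w − 10| < (50/3)ε.
Take δ = min(5, (50/3)ε). Then 0 < |w − 10| < δ gives both |w − 10| < 5 and |w − 10| < (50/3)ε, so |3/w − (3/10)| < ε.

δ = min(5, (50/3)ε)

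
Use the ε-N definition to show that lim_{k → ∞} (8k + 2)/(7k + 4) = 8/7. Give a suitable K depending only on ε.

K = (18/49)/ε

Let ε > 0. For k ≥ 1, |(8k + 2)/(7k + 4) − (8/7)| = |-18|/(7(7k + 4)) = 18/(7(7k + 4)).
Since 7k + 4 ≥ 7k for k ≥ 1, this is ≤ 18/(7·7k) = (18/49)/k.
So |(8k + 2)/(7k + 4) − (8/7)| < ε whenever k > (18/49)/ε.
Take K = (18/49)/ε. If k > K then |(8k + 2)/(7k + 4) − (8/7)| ≤ (18/49)/k < ε.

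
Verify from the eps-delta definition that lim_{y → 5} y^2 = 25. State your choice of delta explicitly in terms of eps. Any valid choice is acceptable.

Let eps > 0 be given. We seek delta > 0 with 0 < |y − 5| < delta ⇒ |y^2 − 25| < eps.
Factor: y^2 − 25 = (y − 5)(y + 5), so |y^2 − 25| = |y − 5|·|y + 5|.
Restrict delta ≤ 1. Then |y − 5| < 1 gives |y| < 6, so by the triangle inequality |y + 5| ≤ 6 + 5 = 11.
Hence |y^2 − 25| ≤ 11|y − 5|, which is < eps once |y − 5| < eps/11.
Take delta = min(1, eps/11). If 0 < |y − 5| < delta then both bounds hold and |y^2 − 25| ≤ 11|y − 5| < 11·(eps/11) = eps.

delta = min(1, eps/11)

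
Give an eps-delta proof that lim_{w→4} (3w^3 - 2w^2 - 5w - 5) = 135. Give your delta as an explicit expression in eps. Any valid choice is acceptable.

Let eps > 0. We want delta > 0 such that 0 < |w − 4| < delta implies |(3w^3 - 2w^2 - 5w - 5) − 135| < eps.
(3w^3 - 2w^2 - 5w - 5) − 135 = 3w^3 - 2w^2 - 5w - 140 = (w − 4)(3w^2 + 10w + 35).
So |(3w^3 - 2w^2 - 5w - 5) − 135| = |w − 4|·|3w^2 + 10w + 35|.
Require delta ≤ 1. Then |w − 4| < 1 gives |w| < 5, and by the triangle inequality |3w^2 + 10w + 35| ≤ 3·5^2 + 10·5 + 35 = 160.
Hence |(3w^3 - 2w^2 - 5w - 5) − 135| ≤ 160|w − 4| < eps provided |w − 4| < eps/160.
Take delta = min(1, eps/160). Then 0 < |w − 4| < delta gives both |w − 4| < 1 and |w − 4| < eps/160, so |(3w^3 - 2w^2 - 5w - 5) − 135| < eps.

delta = min(1, eps/160)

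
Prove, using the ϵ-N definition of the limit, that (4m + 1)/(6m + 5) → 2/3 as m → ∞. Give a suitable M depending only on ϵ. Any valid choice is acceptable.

Let ϵ > 0. For m ≥ 1, |(4m + 1)/(6m + 5) − (2/3)| = |-14|/(6(6m + 5)) = 14/(6(6m + 5)).
Since 6m + 5 ≥ 6m for m ≥ 1, this is ≤ 14/(6·6m) = (7/18)/m.
So |(4m + 1)/(6m + 5) − (2/3)| < ϵ whenever m > (7/18)/ϵ.
Take M = (7/18)/ϵ. If m > M then |(4m + 1)/(6m + 5) − (2/3)| ≤ (7/18)/m < ϵ.

M = (7/18)/ϵ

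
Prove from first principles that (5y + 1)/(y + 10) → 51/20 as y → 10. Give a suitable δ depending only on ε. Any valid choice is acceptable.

Fix ε > 0. We want δ > 0 with 0 < |y − 10| < δ ⇒ |(5y + 1)/(y + 10) − (51/20)| < ε.
Combining over a common denominator, (5y + 1)/(y + 10) − (51/20) = [(5y + 1)·20 − 51·(y + 10)] / [20·(y + 10)] = 49(y − 10) / (20(y + 10)).
So |(5y + 1)/(y + 10) − (51/20)| = 49|y − 10| / (20·|y + 10|).
Restrict δ ≤ 10. Then |y − 10| < 10 gives |y + 10| = |(y − 10) + 20| ≥ 20 − 10 = 10.
Hence |(5y + 1)/(y + 10) − (51/20)| < 49|y − 10|/(20·10) = (49/200)|y − 10|, which is < ε once |y − 10| < (200/49)ε.
Take δ = min(10, (200/49)ε). Then 0 < |y − 10| < δ forces both bounds, so |(5y + 1)/(y + 10) − (51/20)| < ε.

δ = min(10, (200/49)ε)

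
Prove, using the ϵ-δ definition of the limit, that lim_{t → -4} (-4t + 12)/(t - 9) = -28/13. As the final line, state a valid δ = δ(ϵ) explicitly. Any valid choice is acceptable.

δ = min(13/2, (169/48)ϵ)

Let ϵ > 0. We want δ > 0 with 0 < |t + 4| < δ ⇒ |(-4t + 12)/(t - 9) + 28/13| < ϵ.
Combining over a common denominator, (-4t + 12)/(t - 9) + 28/13 = [(-4t + 12)·(-13) − 28·(t - 9)] / [(-13)·(t - 9)] = 24(t + 4) / ((-13)(t - 9)).
So |(-4t + 12)/(t - 9) + 28/13| = 24|t + 4| / (13·|t − 9|).
Require δ ≤ 13/2, so |t − 9| ≥ |-13| − |t + 4| > 13 − 13/2 = 13/2.
Hence |(-4t + 12)/(t - 9) + 28/13| < 24|t + 4|/(13·(13/2)) = (48/169)|t + 4|, which is < ϵ once |t + 4| < (169/48)ϵ.
Take δ = min(13/2, (169/48)ϵ). Then 0 < |t + 4| < δ forces both bounds, so |(-4t + 12)/(t - 9) + 28/13| < ϵ.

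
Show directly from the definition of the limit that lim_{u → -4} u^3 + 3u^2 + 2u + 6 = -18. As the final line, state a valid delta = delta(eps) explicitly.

delta = min(2, eps/48)

Let eps > 0 be given. We want delta > 0 such that 0 < |u + 4| < delta implies |(u^3 + 3u^2 + 2u + 6) + 18| < eps.
(u^3 + 3u^2 + 2u + 6) + 18 = u^3 + 3u^2 + 2u + 24 = (u + 4)(u^2 - u + 6).
So |(u^3 + 3u^2 + 2u + 6) + 18| = |u + 4|·|u^2 - u + 6|.
Require delta ≤ 2. Then |u + 4| < 2 gives |u| < 6, and by the triangle inequality |u^2 - u + 6| ≤ 6^2 + 6 + 6 = 48.
Hence |(u^3 + 3u^2 + 2u + 6) + 18| ≤ 48|u + 4| < eps provided |u + 4| < eps/48.
Choosing delta = min(2, eps/48) ensures both conditions, hence |(u^3 + 3u^2 + 2u + 6) + 18| < eps.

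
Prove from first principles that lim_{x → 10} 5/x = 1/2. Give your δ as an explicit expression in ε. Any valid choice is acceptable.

δ = min(5, 10ε)

Let ε > 0 be given. We seek δ > 0 such that 0 < |x − 10| < δ implies |5/x − (1/2)| < ε.
|5/x − (1/2)| = 5·|10 − x|/(10·|x|) = 5|x − 10|/(10|x|).
Require δ ≤ 5 so that |x| > 10 − 5 = 5, hence 10|x| > 50.
Then |5/x − (1/2)| < 5|x − 10|/50, which is < ε when |x − 10| < 10ε.
Take δ = min(5, 10ε). Then 0 < |x − 10| < δ gives both |x − 10| < 5 and |x − 10| < 10ε, so |5/x − (1/2)| < ε.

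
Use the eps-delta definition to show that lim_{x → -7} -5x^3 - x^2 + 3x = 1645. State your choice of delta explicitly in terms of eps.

delta = min(1, eps/827)

Suppose eps > 0. We want delta > 0 such that 0 < |x + 7| < delta implies |(-5x^3 - x^2 + 3x) − 1645| < eps.
(-5x^3 - x^2 + 3x) − 1645 = -5x^3 - x^2 + 3x - 1645 = (x + 7)(-5x^2 + 34x - 235).
So |(-5x^3 - x^2 + 3x) − 1645| = |x + 7|·|-5x^2 + 34x - 235|.
Assume first that |x + 7| < 1, so |x| < 8. Then |-5x^2 + 34x - 235| ≤ 5·8^2 + 34·8 + 235 = 827.
Hence |(-5x^3 - x^2 + 3x) − 1645| ≤ 827|x + 7| < eps provided |x + 7| < eps/827.
Take delta = min(1, eps/827). Then 0 < |x + 7| < delta gives both |x + 7| < 1 and |x + 7| < eps/827, so |(-5x^3 - x^2 + 3x) − 1645| < eps.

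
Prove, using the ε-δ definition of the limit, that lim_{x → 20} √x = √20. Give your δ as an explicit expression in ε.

Let ε > 0 be given. We want δ > 0 such that 0 < |x − 20| < δ implies |√x − √20| < ε.
Rationalise: √x − √20 = (x − 20)/(√x + √20), so |√x − √20| = |x − 20|/(√x + √20).
Restrict δ ≤ 20 so that |x − 20| < 20 forces x > 0, and then √x + √20 > √20.
Hence |√x − √20| < |x − 20|/√20, which is < ε once |x − 20| < √20·ε.
Take δ = min(20, √20·ε). If 0 < |x − 20| < δ then x > 0 and |√x − √20| < |x − 20|/√20 < ε.

δ = min(20, √20·ε)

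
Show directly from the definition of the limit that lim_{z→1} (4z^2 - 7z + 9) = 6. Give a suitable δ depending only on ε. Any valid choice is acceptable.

Let ε > 0 be given. We want δ > 0 such that 0 < |z − 1| < δ implies |(4z^2 - 7z + 9) − 6| < ε.
(4z^2 - 7z + 9) − 6 = 4z^2 - 7z + 3 = (z − 1)(4z - 3).
So |(4z^2 - 7z + 9) − 6| = |z − 1|·|4z - 3|.
Require δ ≤ 1. Then |z − 1| < 1 gives |z| < 2, and by the triangle inequality |4z - 3| ≤ 4·2 + 3 = 11.
Hence |(4z^2 - 7z + 9) − 6| ≤ 11|z − 1| < ε provided |z − 1| < ε/11.
Choosing δ = min(1, ε/11) ensures both conditions, hence |(4z^2 - 7z + 9) − 6| < ε.

δ = min(1, ε/11)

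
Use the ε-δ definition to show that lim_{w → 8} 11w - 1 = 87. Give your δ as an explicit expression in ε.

Let ε > 0 be given. We need δ > 0 so that 0 < |w − 8| < δ implies |(11w - 1) − 87| < ε.
Since (11w - 1) − 87 = 11(w − 8), we have |(11w - 1) − 87| = 11|w − 8|.
Thus it suffices that |w − 8| < ε/11.
Choosing δ = ε/11 gives |(11w - 1) − 87| = 11|w − 8| < ε whenever |w − 8| < δ.

δ = ε/11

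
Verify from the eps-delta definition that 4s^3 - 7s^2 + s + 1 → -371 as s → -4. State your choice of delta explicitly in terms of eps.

delta = min(1, eps/308)

Let eps > 0. We want delta > 0 such that 0 < |s + 4| < delta implies |(4s^3 - 7s^2 + s + 1) + 371| < eps.
(4s^3 - 7s^2 + s + 1) + 371 = 4s^3 - 7s^2 + s + 372 = (s + 4)(4s^2 - 23s + 93).
So |(4s^3 - 7s^2 + s + 1) + 371| = |s + 4|·|4s^2 - 23s + 93|.
Assume first that |s + 4| < 1, so |s| < 5. Then |4s^2 - 23s + 93| ≤ 4·5^2 + 23·5 + 93 = 308.
Hence |(4s^3 - 7s^2 + s + 1) + 371| ≤ 308|s + 4| < eps provided |s + 4| < eps/308.
Take delta = min(1, eps/308). Then 0 < |s + 4| < delta gives both |s + 4| < 1 and |s + 4| < eps/308, so |(4s^3 - 7s^2 + s + 1) + 371| < eps.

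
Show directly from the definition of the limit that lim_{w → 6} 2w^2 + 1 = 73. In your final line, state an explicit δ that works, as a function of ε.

Fix ε > 0. We want δ > 0 such that 0 < |w − 6| < δ implies |(2w^2 + 1) − 73| < ε.
(2w^2 + 1) − 73 = 2w^2 - 72 = (w − 6)(2w + 12).
So |(2w^2 + 1) − 73| = |w − 6|·|2w + 12|.
Require δ ≤ 1. Then |w − 6| < 1 gives |w| < 7, and by the triangle inequality |2w + 12| ≤ 2·7 + 12 = 26.
Hence |(2w^2 + 1) − 73| ≤ 26|w − 6| < ε provided |w − 6| < ε/26.
Take δ = min(1, ε/26). Then 0 < |w − 6| < δ gives both |w − 6| < 1 and |w − 6| < ε/26, so |(2w^2 + 1) − 73| < ε.

δ = min(1, ε/26)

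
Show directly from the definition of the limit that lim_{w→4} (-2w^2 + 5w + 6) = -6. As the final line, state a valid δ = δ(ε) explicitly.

δ = min(1, ε/13)

Suppose ε > 0. We want δ > 0 such that 0 < |w − 4| < δ implies |(-2w^2 + 5w + 6) + 6| < ε.
(-2w^2 + 5w + 6) + 6 = -2w^2 + 5w + 12 = (w − 4)(-2w - 3).
So |(-2w^2 + 5w + 6) + 6| = |w − 4|·|-2w - 3|.
Require δ ≤ 1. Then |w − 4| < 1 gives |w| < 5, and by the triangle inequality |-2w - 3| ≤ 2·5 + 3 = 13.
Hence |(-2w^2 + 5w + 6) + 6| ≤ 13|w − 4| < ε provided |w − 4| < ε/13.
Take δ = min(1, ε/13). Then 0 < |w − 4| < δ gives both |w − 4| < 1 and |w − 4| < ε/13, so |(-2w^2 + 5w + 6) + 6| < ε.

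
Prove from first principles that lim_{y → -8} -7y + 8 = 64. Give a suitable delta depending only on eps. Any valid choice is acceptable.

Let eps > 0. We need delta > 0 so that 0 < |y + 8| < delta implies |(-7y + 8) − 64| < eps.
Since (-7y + 8) − 64 = -7(y + 8), we have |(-7y + 8) − 64| = 7|y + 8|.
Thus it suffices that |y + 8| < eps/7.
Choosing delta = eps/7 gives |(-7y + 8) − 64| = 7|y + 8| < eps whenever |y + 8| < delta.

delta = eps/7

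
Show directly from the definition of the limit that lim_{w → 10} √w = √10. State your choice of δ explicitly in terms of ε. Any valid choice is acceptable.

Let ε > 0. We want δ > 0 such that 0 < |w − 10| < δ implies |√w − √10| < ε.
Multiplying by the conjugate, |√w − √10| = |w − 10|/(√w + √10).
Restrict δ ≤ 10 so that |w − 10| < 10 forces w > 0, and then √w + √10 > √10.
Hence |√w − √10| < |w − 10|/√10, which is < ε once |w − 10| < √10·ε.
Take δ = min(10, √10·ε). If 0 < |w − 10| < δ then w > 0 and |√w − √10| < |w − 10|/√10 < ε.

δ = min(10, √10·ε)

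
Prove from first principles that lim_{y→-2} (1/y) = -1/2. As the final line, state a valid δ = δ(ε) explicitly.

Suppose ε > 0. We seek δ > 0 such that 0 < |y + 2| < δ implies |1/y + 1/2| < ε.
|1/y + 1/2| = |-2 − y|/(2·|y|) = |y + 2|/(2|y|).
Require δ ≤ 1 so that |y| > 2 − 1 = 1, hence 2|y| > 2.
Then |1/y + 1/2| < |y + 2|/2, which is < ε when |y + 2| < 2ε.
Take δ = min(1, 2ε). Then 0 < |y + 2| < δ gives both |y + 2| < 1 and |y + 2| < 2ε, so |1/y + 1/2| < ε.

δ = min(1, 2ε)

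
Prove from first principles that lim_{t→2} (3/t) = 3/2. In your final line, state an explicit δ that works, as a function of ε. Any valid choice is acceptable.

δ = min(1, (2/3)ε)

Suppose ε > 0. We seek δ > 0 such that 0 < |t − 2| < δ implies |3/t − (3/2)| < ε.
|3/t − (3/2)| = 3·|2 − t|/(2·|t|) = 3|t − 2|/(2|t|).
Require δ ≤ 1 so that |t| > 2 − 1 = 1, hence 2|t| > 2.
Then |3/t − (3/2)| < 3|t − 2|/2, which is < ε when |t − 2| < (2/3)ε.
Take δ = min(1, (2/3)ε). Then 0 < |t − 2| < δ gives both |t − 2| < 1 and |t − 2| < (2/3)ε, so |3/t − (3/2)| < ε.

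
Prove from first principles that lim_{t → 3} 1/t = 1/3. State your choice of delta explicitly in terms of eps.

delta = min(3/2, (9/2)eps)

Suppose eps > 0. We seek delta > 0 such that 0 < |t − 3| < delta implies |1/t − (1/3)| < eps.
|1/t − (1/3)| = |3 − t|/(3·|t|) = |t − 3|/(3|t|).
Require delta ≤ 3/2 so that |t| > 3 − 3/2 = 3/2, hence 3|t| > 9/2.
Then |1/t − (1/3)| < |t − 3|/(9/2), which is < eps when |t − 3| < (9/2)eps.
Take delta = min(3/2, (9/2)eps). Then 0 < |t − 3| < delta gives both |t − 3| < 3/2 and |t − 3| < (9/2)eps, so |1/t − (1/3)| < eps.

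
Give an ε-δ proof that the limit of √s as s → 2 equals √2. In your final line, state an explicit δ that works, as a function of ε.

δ = min(2, √2·ε)

Let ε > 0. We want δ > 0 such that 0 < |s − 2| < δ implies |√s − √2| < ε.
Rationalise: √s − √2 = (s − 2)/(√s + √2), so |√s − √2| = |s − 2|/(√s + √2).
Restrict δ ≤ 2 so that |s − 2| < 2 forces s > 0, and then √s + √2 > √2.
Hence |√s − √2| < |s − 2|/√2, which is < ε once |s − 2| < √2·ε.
Take δ = min(2, √2·ε). If 0 < |s − 2| < δ then s > 0 and |√s − √2| < |s − 2|/√2 < ε.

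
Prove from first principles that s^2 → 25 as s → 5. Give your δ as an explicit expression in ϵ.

Let ϵ > 0 be given. We seek δ > 0 with 0 < |s − 5| < δ ⇒ |s^2 − 25| < ϵ.
Factor: s^2 − 25 = (s − 5)(s + 5), so |s^2 − 25| = |s − 5|·|s + 5|.
Restrict δ ≤ 1. Then |s − 5| < 1 gives |s| < 6, so by the triangle inequality |s + 5| ≤ 6 + 5 = 11.
Hence |s^2 − 25| ≤ 11|s − 5|, which is < ϵ once |s − 5| < ϵ/11.
Take δ = min(1, ϵ/11). If 0 < |s − 5| < δ then both bounds hold and |s^2 − 25| ≤ 11|s − 5| < 11·(ϵ/11) = ϵ.

δ = min(1, ϵ/11)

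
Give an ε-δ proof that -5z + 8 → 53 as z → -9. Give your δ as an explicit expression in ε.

δ = ε/5

Let ε > 0 be given. We need δ > 0 so that 0 < |z + 9| < δ implies |(-5z + 8) − 53| < ε.
|(-5z + 8) − 53| = |-5z - 45| = 5|z + 9|.
So 5|z + 9| < ε exactly when |z + 9| < ε/5.
Take δ = ε/5. If 0 < |z + 9| < δ then |(-5z + 8) − 53| = 5|z + 9| < 5·(ε/5) = ε.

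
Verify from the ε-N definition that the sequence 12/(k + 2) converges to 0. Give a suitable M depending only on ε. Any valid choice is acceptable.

Let ε > 0. For k ≥ 1, |12/(k + 2) − 0| = 12/(k + 2) ≤ 12/k.
We need 12/k < ε, i.e. k > 12/ε.
Take M = 12/ε. If k > M then |12/(k + 2)| ≤ 12/k < ε.

M = 12/ε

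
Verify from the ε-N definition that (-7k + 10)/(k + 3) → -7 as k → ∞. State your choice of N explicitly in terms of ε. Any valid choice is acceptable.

N = 31/ε

Suppose ε > 0. For k ≥ 1, |(-7k + 10)/(k + 3) + 7| = |31|/((k + 3)) = 31/((k + 3)).
Since k + 3 ≥ k for k ≥ 1, this is ≤ 31/(k) = 31/k.
So |(-7k + 10)/(k + 3) + 7| < ε whenever k > 31/ε.
Take N = 31/ε. If k > N then |(-7k + 10)/(k + 3) + 7| ≤ 31/k < ε.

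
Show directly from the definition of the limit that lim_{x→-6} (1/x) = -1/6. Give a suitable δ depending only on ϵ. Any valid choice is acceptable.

Let ϵ > 0. We seek δ > 0 such that 0 < |x + 6| < δ implies |1/x + 1/6| < ϵ.
|1/x + 1/6| = |-6 − x|/(6·|x|) = |x + 6|/(6|x|).
Require δ ≤ 3 so that |x| > 6 − 3 = 3, hence 6|x| > 18.
Then |1/x + 1/6| < |x + 6|/18, which is < ϵ when |x + 6| < 18ϵ.
Take δ = min(3, 18ϵ). Then 0 < |x + 6| < δ gives both |x + 6| < 3 and |x + 6| < 18ϵ, so |1/x + 1/6| < ϵ.

δ = min(3, 18ϵ)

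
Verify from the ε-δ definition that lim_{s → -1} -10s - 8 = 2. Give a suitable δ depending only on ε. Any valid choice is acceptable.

δ = ε/10

Suppose ε > 0. We need δ > 0 so that 0 < |s + 1| < δ implies |(-10s - 8) − 2| < ε.
Since (-10s - 8) − 2 = -10(s + 1), we have |(-10s - 8) − 2| = 10|s + 1|.
Thus it suffices that |s + 1| < ε/10.
Choosing δ = ε/10 gives |(-10s - 8) − 2| = 10|s + 1| < ε whenever |s + 1| < δ.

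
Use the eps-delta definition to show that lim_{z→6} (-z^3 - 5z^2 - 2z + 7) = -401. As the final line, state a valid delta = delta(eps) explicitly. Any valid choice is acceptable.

delta = min(2, eps/220)

Let eps > 0. We want delta > 0 such that 0 < |z − 6| < delta implies |(-z^3 - 5z^2 - 2z + 7) + 401| < eps.
(-z^3 - 5z^2 - 2z + 7) + 401 = -z^3 - 5z^2 - 2z + 408 = (z − 6)(-z^2 - 11z - 68).
So |(-z^3 - 5z^2 - 2z + 7) + 401| = |z − 6|·|-z^2 - 11z - 68|.
Assume first that |z − 6| < 2, so |z| < 8. Then |-z^2 - 11z - 68| ≤ 8^2 + 11·8 + 68 = 220.
Hence |(-z^3 - 5z^2 - 2z + 7) + 401| ≤ 220|z − 6| < eps provided |z − 6| < eps/220.
Take delta = min(2, eps/220). Then 0 < |z − 6| < delta gives both |z − 6| < 2 and |z − 6| < eps/220, so |(-z^3 - 5z^2 - 2z + 7) + 401| < eps.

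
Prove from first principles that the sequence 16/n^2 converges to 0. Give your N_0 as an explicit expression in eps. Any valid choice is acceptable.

N_0 = (16/eps)^{1/2}

Fix eps > 0. For n ≥ 1, |16/n^2 − 0| = 16/n^2.
16/n^2 < eps ⇔ n^2 > 16/eps ⇔ n > (16/eps)^{1/2}.
Take N_0 = (16/eps)^{1/2}. Then n > N_0 implies 16/n^2 < eps.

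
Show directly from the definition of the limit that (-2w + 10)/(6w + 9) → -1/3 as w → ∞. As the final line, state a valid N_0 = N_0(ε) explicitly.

Let ε > 0. We seek N_0 > 0 such that w > N_0 implies |(-2w + 10)/(6w + 9) + 1/3| < ε.
(-2w + 10)/(6w + 9) + 1/3 = (6(-2w + 10) − (-2)(6w + 9)) / (6(6w + 9)) = 78/(6(6w + 9)).
For w > 0 we have 6w + 9 > 6w, so |(-2w + 10)/(6w + 9) + 1/3| = 78/(6(6w + 9)) < 78/(6·6w) = (13/6)/w.
Thus |(-2w + 10)/(6w + 9) + 1/3| < ε whenever w > (13/6)/ε.
Take N_0 = (13/6)/ε. If w > N_0 then |(-2w + 10)/(6w + 9) + 1/3| < (13/6)/w < ε.

N_0 = (13/6)/ε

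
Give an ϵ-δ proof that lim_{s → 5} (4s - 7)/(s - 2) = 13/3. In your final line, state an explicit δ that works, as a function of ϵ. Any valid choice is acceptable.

Let ϵ > 0 be given. We want δ > 0 with 0 < |s − 5| < δ ⇒ |(4s - 7)/(s - 2) − (13/3)| < ϵ.
Combining over a common denominator, (4s - 7)/(s - 2) − (13/3) = [(4s - 7)·3 − 13·(s - 2)] / [3·(s - 2)] = -1(s − 5) / (3(s - 2)).
So |(4s - 7)/(s - 2) − (13/3)| = |s − 5| / (3·|s − 2|).
Restrict δ ≤ 3/2. Then |s − 5| < 3/2 gives |s − 2| = |(s − 5) + 3| ≥ 3 − 3/2 = 3/2.
Hence |(4s - 7)/(s - 2) − (13/3)| < |s − 5|/(3·(3/2)) = (2/9)|s − 5|, which is < ϵ once |s − 5| < (9/2)ϵ.
Take δ = min(3/2, (9/2)ϵ). Then 0 < |s − 5| < δ forces both bounds, so |(4s - 7)/(s - 2) − (13/3)| < ϵ.

δ = min(3/2, (9/2)ϵ)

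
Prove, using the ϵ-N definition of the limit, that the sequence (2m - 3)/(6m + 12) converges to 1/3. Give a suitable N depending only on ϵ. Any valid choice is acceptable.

N = (7/6)/ϵ

Let ϵ > 0 be given. For m ≥ 1, |(2m - 3)/(6m + 12) − (1/3)| = |-42|/(6(6m + 12)) = 42/(6(6m + 12)).
Since 6m + 12 ≥ 6m for m ≥ 1, this is ≤ 42/(6·6m) = (7/6)/m.
So |(2m - 3)/(6m + 12) − (1/3)| < ϵ whenever m > (7/6)/ϵ.
Take N = (7/6)/ϵ. If m > N then |(2m - 3)/(6m + 12) − (1/3)| ≤ (7/6)/m < ϵ.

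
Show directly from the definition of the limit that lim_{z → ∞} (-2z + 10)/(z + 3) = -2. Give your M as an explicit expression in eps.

M = 16/eps

Let eps > 0. We seek M > 0 such that z > M implies |(-2z + 10)/(z + 3) + 2| < eps.
(-2z + 10)/(z + 3) + 2 = ((-2z + 10) − (-2)(z + 3)) / ((z + 3)) = 16/((z + 3)).
For z > 0 we have z + 3 > z, so |(-2z + 10)/(z + 3) + 2| = 16/((z + 3)) < 16/(z) = 16/z.
Thus |(-2z + 10)/(z + 3) + 2| < eps whenever z > 16/eps.
Take M = 16/eps. If z > M then |(-2z + 10)/(z + 3) + 2| < 16/z < eps.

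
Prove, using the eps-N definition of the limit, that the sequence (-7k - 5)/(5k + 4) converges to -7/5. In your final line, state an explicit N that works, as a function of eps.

Suppose eps > 0. For k ≥ 1, |(-7k - 5)/(5k + 4) + 7/5| = |3|/(5(5k + 4)) = 3/(5(5k + 4)).
Since 5k + 4 ≥ 5k for k ≥ 1, this is ≤ 3/(5·5k) = (3/25)/k.
So |(-7k - 5)/(5k + 4) + 7/5| < eps whenever k > (3/25)/eps.
Take N = (3/25)/eps. If k > N then |(-7k - 5)/(5k + 4) + 7/5| ≤ (3/25)/k < eps.

N = (3/25)/eps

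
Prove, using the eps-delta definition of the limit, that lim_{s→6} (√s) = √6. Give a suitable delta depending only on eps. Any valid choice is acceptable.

Suppose eps > 0. We want delta > 0 such that 0 < |s − 6| < delta implies |√s − √6| < eps.
Rationalise: √s − √6 = (s − 6)/(√s + √6), so |√s − √6| = |s − 6|/(√s + √6).
Restrict delta ≤ 6 so that |s − 6| < 6 forces s > 0, and then √s + √6 > √6.
Hence |√s − √6| < |s − 6|/√6, which is < eps once |s − 6| < √6·eps.
Take delta = min(6, √6·eps). If 0 < |s − 6| < delta then s > 0 and |√s − √6| < |s − 6|/√6 < eps.

delta = min(6, √6·eps)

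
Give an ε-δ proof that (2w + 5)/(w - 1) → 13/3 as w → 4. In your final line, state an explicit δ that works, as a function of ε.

Let ε > 0. We want δ > 0 with 0 < |w − 4| < δ ⇒ |(2w + 5)/(w - 1) − (13/3)| < ε.
Combining over a common denominator, (2w + 5)/(w - 1) − (13/3) = [(2w + 5)·3 − 13·(w - 1)] / [3·(w - 1)] = -7(w − 4) / (3(w - 1)).
So |(2w + 5)/(w - 1) − (13/3)| = 7|w − 4| / (3·|w − 1|).
Restrict δ ≤ 3/2. Then |w − 4| < 3/2 gives |w − 1| = |(w − 4) + 3| ≥ 3 − 3/2 = 3/2.
Hence |(2w + 5)/(w - 1) − (13/3)| < 7|w − 4|/(3·(3/2)) = (14/9)|w − 4|, which is < ε once |w − 4| < (9/14)ε.
Take δ = min(3/2, (9/14)ε). Then 0 < |w − 4| < δ forces both bounds, so |(2w + 5)/(w - 1) − (13/3)| < ε.

δ = min(3/2, (9/14)ε)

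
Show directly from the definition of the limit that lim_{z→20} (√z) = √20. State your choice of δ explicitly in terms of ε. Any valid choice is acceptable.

δ = min(20, √20·ε)

Suppose ε > 0. We want δ > 0 such that 0 < |z − 20| < δ implies |√z − √20| < ε.
Rationalise: √z − √20 = (z − 20)/(√z + √20), so |√z − √20| = |z − 20|/(√z + √20).
Restrict δ ≤ 20 so that |z − 20| < 20 forces z > 0, and then √z + √20 > √20.
Hence |√z − √20| < |z − 20|/√20, which is < ε once |z − 20| < √20·ε.
Take δ = min(20, √20·ε). If 0 < |z − 20| < δ then z > 0 and |√z − √20| < |z − 20|/√20 < ε.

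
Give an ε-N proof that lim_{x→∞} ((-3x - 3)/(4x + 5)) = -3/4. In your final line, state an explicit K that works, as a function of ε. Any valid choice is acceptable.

K = (3/16)/ε

Suppose ε > 0. We seek K > 0 such that x > K implies |(-3x - 3)/(4x + 5) + 3/4| < ε.
(-3x - 3)/(4x + 5) + 3/4 = (4(-3x - 3) − (-3)(4x + 5)) / (4(4x + 5)) = 3/(4(4x + 5)).
For x > 0 we have 4x + 5 > 4x, so |(-3x - 3)/(4x + 5) + 3/4| = 3/(4(4x + 5)) < 3/(4·4x) = (3/16)/x.
Thus |(-3x - 3)/(4x + 5) + 3/4| < ε whenever x > (3/16)/ε.
Take K = (3/16)/ε. If x > K then |(-3x - 3)/(4x + 5) + 3/4| < (3/16)/x < ε.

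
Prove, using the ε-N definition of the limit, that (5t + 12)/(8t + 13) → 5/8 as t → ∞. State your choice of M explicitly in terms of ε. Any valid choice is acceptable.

M = (31/64)/ε

Suppose ε > 0. We seek M > 0 such that t > M implies |(5t + 12)/(8t + 13) − (5/8)| < ε.
(5t + 12)/(8t + 13) − (5/8) = (8(5t + 12) − 5(8t + 13)) / (8(8t + 13)) = 31/(8(8t + 13)).
For t > 0 we have 8t + 13 > 8t, so |(5t + 12)/(8t + 13) − (5/8)| = 31/(8(8t + 13)) < 31/(8·8t) = (31/64)/t.
Thus |(5t + 12)/(8t + 13) − (5/8)| < ε whenever t > (31/64)/ε.
Take M = (31/64)/ε. If t > M then |(5t + 12)/(8t + 13) − (5/8)| < (31/64)/t < ε.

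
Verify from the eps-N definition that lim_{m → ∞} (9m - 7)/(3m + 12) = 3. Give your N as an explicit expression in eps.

N = (43/3)/eps

Let eps > 0. For m ≥ 1, |(9m - 7)/(3m + 12) − 3| = |-129|/(3(3m + 12)) = 129/(3(3m + 12)).
Since 3m + 12 ≥ 3m for m ≥ 1, this is ≤ 129/(3·3m) = (43/3)/m.
So |(9m - 7)/(3m + 12) − 3| < eps whenever m > (43/3)/eps.
Take N = (43/3)/eps. If m > N then |(9m - 7)/(3m + 12) − 3| ≤ (43/3)/m < eps.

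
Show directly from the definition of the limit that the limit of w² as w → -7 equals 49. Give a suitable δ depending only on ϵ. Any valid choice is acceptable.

δ = min(2, ϵ/16)

Let ϵ > 0. We seek δ > 0 with 0 < |w + 7| < δ ⇒ |w² − 49| < ϵ.
Factor: w² − 49 = (w + 7)(w - 7), so |w² − 49| = |w + 7|·|w - 7|.
Restrict δ ≤ 2. Then |w + 7| < 2 gives |w| < 9, so by the triangle inequality |w - 7| ≤ 9 + 7 = 16.
Hence |w² − 49| ≤ 16|w + 7|, which is < ϵ once |w + 7| < ϵ/16.
Take δ = min(2, ϵ/16). If 0 < |w + 7| < δ then both bounds hold and |w² − 49| ≤ 16|w + 7| < 16·(ϵ/16) = ϵ.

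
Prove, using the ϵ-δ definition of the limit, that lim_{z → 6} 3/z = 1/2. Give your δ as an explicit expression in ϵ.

Suppose ϵ > 0. We seek δ > 0 such that 0 < |z − 6| < δ implies |3/z − (1/2)| < ϵ.
|3/z − (1/2)| = 3·|6 − z|/(6·|z|) = 3|z − 6|/(6|z|).
Require δ ≤ 3 so that |z| > 6 − 3 = 3, hence 6|z| > 18.
Then |3/z − (1/2)| < 3|z − 6|/18, which is < ϵ when |z − 6| < 6ϵ.
Take δ = min(3, 6ϵ). Then 0 < |z − 6| < δ gives both |z − 6| < 3 and |z − 6| < 6ϵ, so |3/z − (1/2)| < ϵ.

δ = min(3, 6ϵ)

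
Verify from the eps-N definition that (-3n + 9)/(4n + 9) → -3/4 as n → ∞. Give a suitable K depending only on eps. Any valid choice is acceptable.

Let eps > 0 be given. For n ≥ 1, |(-3n + 9)/(4n + 9) + 3/4| = |63|/(4(4n + 9)) = 63/(4(4n + 9)).
Since 4n + 9 ≥ 4n for n ≥ 1, this is ≤ 63/(4·4n) = (63/16)/n.
So |(-3n + 9)/(4n + 9) + 3/4| < eps whenever n > (63/16)/eps.
Take K = (63/16)/eps. If n > K then |(-3n + 9)/(4n + 9) + 3/4| ≤ (63/16)/n < eps.

K = (63/16)/eps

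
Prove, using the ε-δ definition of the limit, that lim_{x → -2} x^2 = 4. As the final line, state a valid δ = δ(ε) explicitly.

δ = min(1, ε/5)

Let ε > 0. We seek δ > 0 with 0 < |x + 2| < δ ⇒ |x^2 − 4| < ε.
Factor: x^2 − 4 = (x + 2)(x - 2), so |x^2 − 4| = |x + 2|·|x - 2|.
Impose δ ≤ 1 so that |x| < 3; then |x - 2| ≤ 5.
Hence |x^2 − 4| ≤ 5|x + 2|, which is < ε once |x + 2| < ε/5.
Take δ = min(1, ε/5). If 0 < |x + 2| < δ then both bounds hold and |x^2 − 4| ≤ 5|x + 2| < 5·(ε/5) = ε.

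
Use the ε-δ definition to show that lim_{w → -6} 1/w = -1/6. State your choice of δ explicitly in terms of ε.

Let ε > 0. We seek δ > 0 such that 0 < |w + 6| < δ implies |1/w + 1/6| < ε.
|1/w + 1/6| = |-6 − w|/(6·|w|) = |w + 6|/(6|w|).
Restrict δ ≤ 3. Then |w + 6| < 3 gives |w| > 3, so 6|w| > 18.
Then |1/w + 1/6| < |w + 6|/18, which is < ε when |w + 6| < 18ε.
Take δ = min(3, 18ε). Then 0 < |w + 6| < δ gives both |w + 6| < 3 and |w + 6| < 18ε, so |1/w + 1/6| < ε.

δ = min(3, 18ε)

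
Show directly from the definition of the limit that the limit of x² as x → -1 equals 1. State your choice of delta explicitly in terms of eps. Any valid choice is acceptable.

delta = min(2, eps/4)

Let eps > 0. We seek delta > 0 with 0 < |x + 1| < delta ⇒ |x² − 1| < eps.
Factor: x² − 1 = (x + 1)(x - 1), so |x² − 1| = |x + 1|·|x - 1|.
Impose delta ≤ 2 so that |x| < 3; then |x - 1| ≤ 4.
Hence |x² − 1| ≤ 4|x + 1|, which is < eps once |x + 1| < eps/4.
Take delta = min(2, eps/4). If 0 < |x + 1| < delta then both bounds hold and |x² − 1| ≤ 4|x + 1| < 4·(eps/4) = eps.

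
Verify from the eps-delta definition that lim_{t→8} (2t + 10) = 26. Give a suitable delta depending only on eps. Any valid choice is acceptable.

delta = eps/2

Let eps > 0 be given. We need delta > 0 so that 0 < |t − 8| < delta implies |(2t + 10) − 26| < eps.
Since (2t + 10) − 26 = 2(t − 8), we have |(2t + 10) − 26| = 2|t − 8|.
Thus it suffices that |t − 8| < eps/2.
Take delta = eps/2. If 0 < |t − 8| < delta then |(2t + 10) − 26| = 2|t − 8| < 2·(eps/2) = eps.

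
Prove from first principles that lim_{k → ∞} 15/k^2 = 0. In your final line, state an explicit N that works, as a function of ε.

N = (15/ε)^{1/2}

Let ε > 0. For k ≥ 1, |15/k^2 − 0| = 15/k^2.
15/k^2 < ε ⇔ k^2 > 15/ε ⇔ k > (15/ε)^{1/2}.
Take N = (15/ε)^{1/2}. Then k > N implies 15/k^2 < ε.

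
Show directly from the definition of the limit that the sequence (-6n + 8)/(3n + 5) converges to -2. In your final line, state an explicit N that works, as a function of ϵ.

N = 6/ϵ

Suppose ϵ > 0. For n ≥ 1, |(-6n + 8)/(3n + 5) + 2| = |54|/(3(3n + 5)) = 54/(3(3n + 5)).
Since 3n + 5 ≥ 3n for n ≥ 1, this is ≤ 54/(3·3n) = 6/n.
So |(-6n + 8)/(3n + 5) + 2| < ϵ whenever n > 6/ϵ.
Take N = 6/ϵ. If n > N then |(-6n + 8)/(3n + 5) + 2| ≤ 6/n < ϵ.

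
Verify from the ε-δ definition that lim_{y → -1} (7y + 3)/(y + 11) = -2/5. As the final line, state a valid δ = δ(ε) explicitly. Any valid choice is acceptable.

Suppose ε > 0. We want δ > 0 with 0 < |y + 1| < δ ⇒ |(7y + 3)/(y + 11) + 2/5| < ε.
Combining over a common denominator, (7y + 3)/(y + 11) + 2/5 = [(7y + 3)·10 − (-4)·(y + 11)] / [10·(y + 11)] = 74(y + 1) / (10(y + 11)).
So |(7y + 3)/(y + 11) + 2/5| = 74|y + 1| / (10·|y + 11|).
Restrict δ ≤ 5. Then |y + 1| < 5 gives |y + 11| = |(y + 1) + 10| ≥ 10 − 5 = 5.
Hence |(7y + 3)/(y + 11) + 2/5| < 74|y + 1|/(10·5) = (37/25)|y + 1|, which is < ε once |y + 1| < (25/37)ε.
Take δ = min(5, (25/37)ε). Then 0 < |y + 1| < δ forces both bounds, so |(7y + 3)/(y + 11) + 2/5| < ε.

δ = min(5, (25/37)ε)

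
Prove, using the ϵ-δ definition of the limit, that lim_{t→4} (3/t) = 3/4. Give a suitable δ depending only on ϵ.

Fix ϵ > 0. We seek δ > 0 such that 0 < |t − 4| < δ implies |3/t − (3/4)| < ϵ.
|3/t − (3/4)| = 3·|4 − t|/(4·|t|) = 3|t − 4|/(4|t|).
Require δ ≤ 2 so that |t| > 4 − 2 = 2, hence 4|t| > 8.
Then |3/t − (3/4)| < 3|t − 4|/8, which is < ϵ when |t − 4| < (8/3)ϵ.
Take δ = min(2, (8/3)ϵ). Then 0 < |t − 4| < δ gives both |t − 4| < 2 and |t − 4| < (8/3)ϵ, so |3/t − (3/4)| < ϵ.

δ = min(2, (8/3)ϵ)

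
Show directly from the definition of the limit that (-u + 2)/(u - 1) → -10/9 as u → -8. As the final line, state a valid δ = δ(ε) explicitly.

Fix ε > 0. We want δ > 0 with 0 < |u + 8| < δ ⇒ |(-u + 2)/(u - 1) + 10/9| < ε.
Combining over a common denominator, (-u + 2)/(u - 1) + 10/9 = [(-u + 2)·(-9) − 10·(u - 1)] / [(-9)·(u - 1)] = -1(u + 8) / ((-9)(u - 1)).
So |(-u + 2)/(u - 1) + 10/9| = |u + 8| / (9·|u − 1|).
Restrict δ ≤ 9/2. Then |u + 8| < 9/2 gives |u − 1| = |(u + 8) + (-9)| ≥ 9 − 9/2 = 9/2.
Hence |(-u + 2)/(u - 1) + 10/9| < |u + 8|/(9·(9/2)) = (2/81)|u + 8|, which is < ε once |u + 8| < (81/2)ε.
Take δ = min(9/2, (81/2)ε). Then 0 < |u + 8| < δ forces both bounds, so |(-u + 2)/(u - 1) + 10/9| < ε.

δ = min(9/2, (81/2)ε)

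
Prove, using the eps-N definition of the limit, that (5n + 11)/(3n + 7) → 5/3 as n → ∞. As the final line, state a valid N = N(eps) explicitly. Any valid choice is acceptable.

Let eps > 0 be given. For n ≥ 1, |(5n + 11)/(3n + 7) − (5/3)| = |-2|/(3(3n + 7)) = 2/(3(3n + 7)).
Since 3n + 7 ≥ 3n for n ≥ 1, this is ≤ 2/(3·3n) = (2/9)/n.
So |(5n + 11)/(3n + 7) − (5/3)| < eps whenever n > (2/9)/eps.
Take N = (2/9)/eps. If n > N then |(5n + 11)/(3n + 7) − (5/3)| ≤ (2/9)/n < eps.

N = (2/9)/eps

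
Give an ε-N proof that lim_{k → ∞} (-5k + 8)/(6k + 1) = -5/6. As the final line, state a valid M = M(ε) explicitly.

Let ε > 0. For k ≥ 1, |(-5k + 8)/(6k + 1) + 5/6| = |53|/(6(6k + 1)) = 53/(6(6k + 1)).
Since 6k + 1 ≥ 6k for k ≥ 1, this is ≤ 53/(6·6k) = (53/36)/k.
So |(-5k + 8)/(6k + 1) + 5/6| < ε whenever k > (53/36)/ε.
Take M = (53/36)/ε. If k > M then |(-5k + 8)/(6k + 1) + 5/6| ≤ (53/36)/k < ε.

M = (53/36)/ε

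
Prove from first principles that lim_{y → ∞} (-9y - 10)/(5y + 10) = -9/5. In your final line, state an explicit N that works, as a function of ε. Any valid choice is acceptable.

Let ε > 0. We seek N > 0 such that y > N implies |(-9y - 10)/(5y + 10) + 9/5| < ε.
(-9y - 10)/(5y + 10) + 9/5 = (5(-9y - 10) − (-9)(5y + 10)) / (5(5y + 10)) = 40/(5(5y + 10)).
For y > 0 we have 5y + 10 > 5y, so |(-9y - 10)/(5y + 10) + 9/5| = 40/(5(5y + 10)) < 40/(5·5y) = (8/5)/y.
Thus |(-9y - 10)/(5y + 10) + 9/5| < ε whenever y > (8/5)/ε.
Take N = (8/5)/ε. If y > N then |(-9y - 10)/(5y + 10) + 9/5| < (8/5)/y < ε.

N = (8/5)/ε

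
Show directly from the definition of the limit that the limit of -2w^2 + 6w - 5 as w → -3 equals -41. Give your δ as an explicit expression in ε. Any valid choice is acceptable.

Let ε > 0. We want δ > 0 such that 0 < |w + 3| < δ implies |(-2w^2 + 6w - 5) + 41| < ε.
(-2w^2 + 6w - 5) + 41 = -2w^2 + 6w + 36 = (w + 3)(-2w + 12).
So |(-2w^2 + 6w - 5) + 41| = |w + 3|·|-2w + 12|.
Require δ ≤ 1. Then |w + 3| < 1 gives |w| < 4, and by the triangle inequality |-2w + 12| ≤ 2·4 + 12 = 20.
Hence |(-2w^2 + 6w - 5) + 41| ≤ 20|w + 3| < ε provided |w + 3| < ε/20.
Choosing δ = min(1, ε/20) ensures both conditions, hence |(-2w^2 + 6w - 5) + 41| < ε.

δ = min(1, ε/20)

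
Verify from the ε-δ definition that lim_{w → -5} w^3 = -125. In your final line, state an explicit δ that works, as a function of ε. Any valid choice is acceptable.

Fix ε > 0. We seek δ > 0 with 0 < |w + 5| < δ ⇒ |w^3 + 125| < ε.
Factor: w^3 + 125 = (w + 5)(w^2 - 5w + 25), so |w^3 + 125| = |w + 5|·|w^2 - 5w + 25|.
Impose δ ≤ 1 so that |w| < 6; then |w^2 - 5w + 25| ≤ 91.
Hence |w^3 + 125| ≤ 91|w + 5|, which is < ε once |w + 5| < ε/91.
Take δ = min(1, ε/91). If 0 < |w + 5| < δ then both bounds hold and |w^3 + 125| ≤ 91|w + 5| < 91·(ε/91) = ε.

δ = min(1, ε/91)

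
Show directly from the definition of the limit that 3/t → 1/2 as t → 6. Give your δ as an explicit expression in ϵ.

δ = min(3, 6ϵ)

Suppose ϵ > 0. We seek δ > 0 such that 0 < |t − 6| < δ implies |3/t − (1/2)| < ϵ.
|3/t − (1/2)| = 3·|6 − t|/(6·|t|) = 3|t − 6|/(6|t|).
Require δ ≤ 3 so that |t| > 6 − 3 = 3, hence 6|t| > 18.
Then |3/t − (1/2)| < 3|t − 6|/18, which is < ϵ when |t − 6| < 6ϵ.
Take δ = min(3, 6ϵ). Then 0 < |t − 6| < δ gives both |t − 6| < 3 and |t − 6| < 6ϵ, so |3/t − (1/2)| < ϵ.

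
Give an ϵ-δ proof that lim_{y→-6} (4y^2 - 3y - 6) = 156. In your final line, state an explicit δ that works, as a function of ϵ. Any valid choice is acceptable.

δ = min(1, ϵ/55)

Let ϵ > 0 be given. We want δ > 0 such that 0 < |y + 6| < δ implies |(4y^2 - 3y - 6) − 156| < ϵ.
(4y^2 - 3y - 6) − 156 = 4y^2 - 3y - 162 = (y + 6)(4y - 27).
So |(4y^2 - 3y - 6) − 156| = |y + 6|·|4y - 27|.
Require δ ≤ 1. Then |y + 6| < 1 gives |y| < 7, and by the triangle inequality |4y - 27| ≤ 4·7 + 27 = 55.
Hence |(4y^2 - 3y - 6) − 156| ≤ 55|y + 6| < ϵ provided |y + 6| < ϵ/55.
Choosing δ = min(1, ϵ/55) ensures both conditions, hence |(4y^2 - 3y - 6) − 156| < ϵ.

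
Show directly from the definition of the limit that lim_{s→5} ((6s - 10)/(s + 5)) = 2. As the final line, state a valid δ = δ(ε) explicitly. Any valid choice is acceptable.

δ = min(5, (5/4)ε)

Let ε > 0. We want δ > 0 with 0 < |s − 5| < δ ⇒ |(6s - 10)/(s + 5) − 2| < ε.
Combining over a common denominator, (6s - 10)/(s + 5) − 2 = [(6s - 10)·10 − 20·(s + 5)] / [10·(s + 5)] = 40(s − 5) / (10(s + 5)).
So |(6s - 10)/(s + 5) − 2| = 40|s − 5| / (10·|s + 5|).
Require δ ≤ 5, so |s + 5| ≥ |10| − |s − 5| > 10 − 5 = 5.
Hence |(6s - 10)/(s + 5) − 2| < 40|s − 5|/(10·5) = (4/5)|s − 5|, which is < ε once |s − 5| < (5/4)ε.
Take δ = min(5, (5/4)ε). Then 0 < |s − 5| < δ forces both bounds, so |(6s - 10)/(s + 5) − 2| < ε.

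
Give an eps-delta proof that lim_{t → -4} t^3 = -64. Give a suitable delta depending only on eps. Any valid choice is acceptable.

delta = min(1, eps/61)

Let eps > 0. We seek delta > 0 with 0 < |t + 4| < delta ⇒ |t^3 + 64| < eps.
Factor: t^3 + 64 = (t + 4)(t^2 - 4t + 16), so |t^3 + 64| = |t + 4|·|t^2 - 4t + 16|.
Impose delta ≤ 1 so that |t| < 5; then |t^2 - 4t + 16| ≤ 61.
Hence |t^3 + 64| ≤ 61|t + 4|, which is < eps once |t + 4| < eps/61.
Take delta = min(1, eps/61). If 0 < |t + 4| < delta then both bounds hold and |t^3 + 64| ≤ 61|t + 4| < 61·(eps/61) = eps.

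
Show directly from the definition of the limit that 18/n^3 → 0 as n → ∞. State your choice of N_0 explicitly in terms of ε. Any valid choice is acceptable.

Suppose ε > 0. For n ≥ 1, |18/n^3 − 0| = 18/n^3.
18/n^3 < ε ⇔ n^3 > 18/ε ⇔ n > (18/ε)^{1/3}.
Take N_0 = (18/ε)^{1/3}. Then n > N_0 implies 18/n^3 < ε.

N_0 = (18/ε)^{1/3}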